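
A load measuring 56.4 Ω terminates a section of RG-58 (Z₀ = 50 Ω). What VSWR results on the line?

VSWR ≈ 1.13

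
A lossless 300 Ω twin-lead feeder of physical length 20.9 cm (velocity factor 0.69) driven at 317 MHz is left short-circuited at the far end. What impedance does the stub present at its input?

λ = v/f = 0.69·c / 317 MHz = 0.653 m
βl = 2π·l/λ = 2π × 0.32 = 115°
tan(βl) = -2.12
For a short-circuited stub, Z_in = jZ_0·tan(βl)

Z_in ≈ −j637 Ω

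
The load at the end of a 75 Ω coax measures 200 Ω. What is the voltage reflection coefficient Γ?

Γ = 0.455

Γ = (Z_L − Z_0)/(Z_L + Z_0) = (200 − 75)/(200 + 75) = 125/275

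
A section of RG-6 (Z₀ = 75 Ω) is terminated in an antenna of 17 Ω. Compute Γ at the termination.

Γ = -0.63

Γ = (Z_L − Z_0)/(Z_L + Z_0) = (17 − 75)/(17 + 75) = -58/92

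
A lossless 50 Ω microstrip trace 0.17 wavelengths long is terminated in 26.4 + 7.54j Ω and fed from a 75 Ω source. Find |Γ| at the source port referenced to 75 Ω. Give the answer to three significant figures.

βl = 2π × 0.17 = 61.2°
tan(βl) = 1.82
Z_in = Z_0·(Z_L + jZ_0·tanβl)/(Z_0 + jZ_L·tanβl) = 78.5 + j31.8 Ω
Γ_s = (Z_in − Z_s)/(Z_in + Z_s) = (3.5 + j31.8)/(153 + j31.8), |Γ_s| = 0.204

|Γ| ≈ 0.204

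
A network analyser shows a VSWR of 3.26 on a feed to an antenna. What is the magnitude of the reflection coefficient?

|Γ| = (S − 1)/(S + 1) = (3.26 − 1)/(3.26 + 1) = 2.26/4.26

|Γ| ≈ 0.531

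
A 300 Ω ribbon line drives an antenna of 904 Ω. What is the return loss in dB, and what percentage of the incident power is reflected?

Γ = (904 − 300)/(904 + 300) = 0.502
RL = −20·log₁₀(0.502) = 5.99 dB
P_refl/P_inc = |Γ|² = 0.252

RL ≈ 5.99 dB; 25.2% of incident power reflected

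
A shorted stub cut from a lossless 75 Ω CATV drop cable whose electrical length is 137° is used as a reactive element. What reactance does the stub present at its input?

X_in ≈ -69.9 Ω (capacitive)

tan(βl) = -0.933
For a shorted stub, Z_in = jZ_0·tan(βl)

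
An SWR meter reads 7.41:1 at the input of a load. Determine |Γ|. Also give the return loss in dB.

|Γ| ≈ 0.762; return loss ≈ 2.36 dB

|Γ| = (S − 1)/(S + 1) = (7.41 − 1)/(7.41 + 1) = 6.41/8.41
RL = −20·log₁₀|Γ| = −20·log₁₀(0.762)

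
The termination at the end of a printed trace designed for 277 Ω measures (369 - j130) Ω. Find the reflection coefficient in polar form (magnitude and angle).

Γ ≈ 0.242 ∠ -43.3°

Γ = (Z_L − Z_0)/(Z_L + Z_0) = (92 − j130)/(646 − j130)
|Γ| = 159/659 = 0.242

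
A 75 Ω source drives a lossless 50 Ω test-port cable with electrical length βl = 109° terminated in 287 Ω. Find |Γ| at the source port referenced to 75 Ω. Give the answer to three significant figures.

tan(βl) = -2.9
Z_in = Z_0·(Z_L + jZ_0·tanβl)/(Z_0 + jZ_L·tanβl) = 9.71 + j16.6 Ω
Γ_s = (Z_in − Z_s)/(Z_in + Z_s) = (-65.3 + j16.6)/(84.7 + j16.6), |Γ_s| = 0.78

|Γ| ≈ 0.78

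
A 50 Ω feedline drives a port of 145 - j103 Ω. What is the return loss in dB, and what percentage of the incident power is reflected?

RL ≈ 3.94 dB; 40.4% of incident power reflected

Γ = (95 − j103)/(195 − j103), |Γ| = 0.635
RL = −20·log₁₀(0.635) = 3.94 dB
P_refl/P_inc = |Γ|² = 0.404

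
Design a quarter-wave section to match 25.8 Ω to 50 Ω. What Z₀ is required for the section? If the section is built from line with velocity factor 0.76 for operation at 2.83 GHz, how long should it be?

Z_qwt ≈ 35.9 Ω; length ≈ 2.01 cm

Z_qwt = √(Z_0·R_L) = √(50 × 25.8) = √1290
λ = 0.76·c/f = 0.0806 m, so l = λ/4 = 0.0201 m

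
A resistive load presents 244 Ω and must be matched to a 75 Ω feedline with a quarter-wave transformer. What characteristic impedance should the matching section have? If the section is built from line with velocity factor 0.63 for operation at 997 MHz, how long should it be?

Z_qwt ≈ 135 Ω; length ≈ 4.74 cm

Z_qwt = √(Z_0·R_L) = √(75 × 244) = √18300
λ = 0.63·c/f = 0.19 m, so l = λ/4 = 0.0474 m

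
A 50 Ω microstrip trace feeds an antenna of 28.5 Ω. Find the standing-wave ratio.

VSWR ≈ 1.75

Γ = (28.5 − 50)/(28.5 + 50) = -0.274
VSWR = (1 + 0.274)/(1 − 0.274)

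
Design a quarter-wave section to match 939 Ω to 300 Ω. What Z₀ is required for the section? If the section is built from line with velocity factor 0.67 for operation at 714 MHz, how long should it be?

Z_qwt ≈ 531 Ω; length ≈ 7.04 cm

Z_qwt = √(Z_0·R_L) = √(300 × 939) = √281700
λ = 0.67·c/f = 0.282 m, so l = λ/4 = 0.0704 m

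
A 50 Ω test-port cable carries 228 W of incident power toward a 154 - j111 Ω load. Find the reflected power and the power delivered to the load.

P_reflected ≈ 97.8 W; P_delivered ≈ 130 W

|Γ| = |(104 − j111)/(204 − j111)| = 0.655
|Γ|² = 0.429
P_refl = |Γ|²·P_inc = 97.8 W, P_del = (1 − |Γ|²)·P_inc = 130 W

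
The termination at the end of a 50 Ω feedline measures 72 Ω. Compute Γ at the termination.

Γ = (Z_L − Z_0)/(Z_L + Z_0) = (72 − 50)/(72 + 50) = 22/122

Γ = 0.18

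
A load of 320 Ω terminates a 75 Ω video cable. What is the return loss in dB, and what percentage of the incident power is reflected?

RL ≈ 4.15 dB; 38.5% of incident power reflected

Γ = (320 − 75)/(320 + 75) = 0.62
RL = −20·log₁₀(0.62) = 4.15 dB
P_refl/P_inc = |Γ|² = 0.385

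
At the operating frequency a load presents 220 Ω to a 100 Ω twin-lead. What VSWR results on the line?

For a purely resistive load, VSWR = R_L/Z_0 or Z_0/R_L (whichever > 1) = 220/100

VSWR ≈ 2.2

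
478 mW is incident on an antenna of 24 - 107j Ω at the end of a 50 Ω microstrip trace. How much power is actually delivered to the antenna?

P_delivered ≈ 136 mW

|Γ| = |(-26 − j107)/(74 − j107)| = 0.846
|Γ|² = 0.716
P_refl = |Γ|²·P_inc = 342 mW, P_del = (1 − |Γ|²)·P_inc = 136 mW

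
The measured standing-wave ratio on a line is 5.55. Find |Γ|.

|Γ| ≈ 0.695

|Γ| = (S − 1)/(S + 1) = (5.55 − 1)/(5.55 + 1) = 4.55/6.55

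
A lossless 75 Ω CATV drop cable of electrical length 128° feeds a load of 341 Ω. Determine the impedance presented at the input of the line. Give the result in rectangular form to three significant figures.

Z_in ≈ 25.8 + j54.2 Ω

tan(βl) = tan(128°) = -1.28
Z_in = Z_0·(Z_L + jZ_0·tanβl)/(Z_0 + jZ_L·tanβl)
     = 75·(341 − j96)/(75 − j436)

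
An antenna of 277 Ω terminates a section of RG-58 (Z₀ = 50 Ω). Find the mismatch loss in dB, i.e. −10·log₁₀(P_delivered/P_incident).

Γ = (277 − 50)/(277 + 50) = 0.694
|Γ|² = 0.482, so P_del/P_inc = 1 − |Γ|² = 0.518
ML = −10·log₁₀(1 − |Γ|²)

mismatch loss ≈ 2.86 dB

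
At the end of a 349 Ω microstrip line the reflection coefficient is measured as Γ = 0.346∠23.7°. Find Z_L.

Z_L = Z_0·(1 + Γ)/(1 − Γ) = 349·(1.32 + j0.139)/(0.683 − j0.139)

Z_L ≈ 632 + j200 Ω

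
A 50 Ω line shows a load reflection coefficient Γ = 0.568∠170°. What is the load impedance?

Z_L = Z_0·(1 + Γ)/(1 − Γ) = 50·(0.441 + j0.0986)/(1.56 − j0.0986)

Z_L ≈ 13.9 + j4.04 Ω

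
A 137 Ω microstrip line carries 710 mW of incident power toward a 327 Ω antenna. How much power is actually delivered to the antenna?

P_delivered ≈ 591 mW

Γ = (327 − 137)/(327 + 137) = 0.409
|Γ|² = 0.168
P_refl = |Γ|²·P_inc = 119 mW, P_del = (1 − |Γ|²)·P_inc = 591 mW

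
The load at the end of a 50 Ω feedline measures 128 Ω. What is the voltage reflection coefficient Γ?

Γ = 0.438

Γ = (Z_L − Z_0)/(Z_L + Z_0) = (128 − 50)/(128 + 50) = 78/178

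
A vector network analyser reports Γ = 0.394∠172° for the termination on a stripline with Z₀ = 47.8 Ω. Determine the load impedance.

Z_L = Z_0·(1 + Γ)/(1 − Γ) = 47.8·(0.61 + j0.0548)/(1.39 − j0.0548)

Z_L ≈ 20.9 + j2.71 Ω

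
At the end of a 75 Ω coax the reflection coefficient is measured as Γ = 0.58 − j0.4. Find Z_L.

Z_L ≈ 112 − j178 Ω

Z_L = Z_0·(1 + Γ)/(1 − Γ) = 75·(1.58 − j0.4)/(0.42 + j0.4)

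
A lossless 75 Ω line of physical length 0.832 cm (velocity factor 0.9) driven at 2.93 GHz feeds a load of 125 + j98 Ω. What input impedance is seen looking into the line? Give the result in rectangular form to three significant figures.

Z_in ≈ 152 − j93.7 Ω

λ = v/f = 0.9·c / 2.93 GHz = 0.0922 m
βl = 2π·l/λ = 2π × 0.0903 = 32.5°
tan(βl) = tan(32.5°) = 0.637
Z_in = Z_0·(Z_L + jZ_0·tanβl)/(Z_0 + jZ_L·tanβl)
     = 75·(125 + j146)/(12.6 + j79.6)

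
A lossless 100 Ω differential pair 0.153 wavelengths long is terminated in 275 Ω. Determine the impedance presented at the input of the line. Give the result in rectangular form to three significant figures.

βl = 2π × 0.153 = 55.1°
tan(βl) = tan(55.1°) = 1.43
Z_in = Z_0·(Z_L + jZ_0·tanβl)/(Z_0 + jZ_L·tanβl)
     = 100·(275 + j143)/(100 + j394)

Z_in ≈ 50.8 − j56.9 Ω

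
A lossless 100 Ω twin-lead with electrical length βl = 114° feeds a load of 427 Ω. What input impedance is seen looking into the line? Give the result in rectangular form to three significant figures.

Z_in ≈ 27.8 + j41.6 Ω

tan(βl) = tan(114°) = -2.25
Z_in = Z_0·(Z_L + jZ_0·tanβl)/(Z_0 + jZ_L·tanβl)
     = 100·(427 − j225)/(100 − j959)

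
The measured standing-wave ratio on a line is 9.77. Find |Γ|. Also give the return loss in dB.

|Γ| ≈ 0.814; return loss ≈ 1.78 dB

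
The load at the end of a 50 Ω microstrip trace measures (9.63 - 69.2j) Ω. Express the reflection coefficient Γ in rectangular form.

Γ = (Z_L − Z_0)/(Z_L + Z_0) = (-40.37 − j69.2)/(59.63 − j69.2)

Γ ≈ 0.285 − j0.829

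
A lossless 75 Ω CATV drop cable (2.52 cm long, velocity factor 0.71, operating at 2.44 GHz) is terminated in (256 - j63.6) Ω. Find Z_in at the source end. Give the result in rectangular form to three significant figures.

λ = v/f = 0.71·c / 2.44 GHz = 0.0873 m
βl = 2π·l/λ = 2π × 0.289 = 104°
tan(βl) = tan(104°) = -4.03
Z_in = Z_0·(Z_L + jZ_0·tanβl)/(Z_0 + jZ_L·tanβl)
     = 75·(256 − j366)/(-182 − j1030)

Z_in ≈ 22.6 + j22.6 Ω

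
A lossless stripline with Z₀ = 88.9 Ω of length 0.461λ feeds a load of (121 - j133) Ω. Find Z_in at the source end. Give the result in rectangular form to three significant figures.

Z_in ≈ 253 − j110 Ω

βl = 2π × 0.461 = 166°
tan(βl) = tan(166°) = -0.25
Z_in = Z_0·(Z_L + jZ_0·tanβl)/(Z_0 + jZ_L·tanβl)
     = 88.9·(121 − j155)/(55.6 − j30.3)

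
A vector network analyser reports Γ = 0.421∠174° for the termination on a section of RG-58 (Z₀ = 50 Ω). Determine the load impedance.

Z_L ≈ 20.4 + j2.18 Ω

Z_L = Z_0·(1 + Γ)/(1 − Γ) = 50·(0.581 + j0.044)/(1.42 − j0.044)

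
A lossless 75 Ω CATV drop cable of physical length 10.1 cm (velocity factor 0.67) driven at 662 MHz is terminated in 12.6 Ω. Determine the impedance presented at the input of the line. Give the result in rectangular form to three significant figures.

λ = v/f = 0.67·c / 662 MHz = 0.304 m
βl = 2π·l/λ = 2π × 0.333 = 120°
tan(βl) = tan(120°) = -1.75
Z_in = Z_0·(Z_L + jZ_0·tanβl)/(Z_0 + jZ_L·tanβl)
     = 75·(12.6 − j131)/(75 − j22)

Z_in ≈ 47.1 − j117 Ω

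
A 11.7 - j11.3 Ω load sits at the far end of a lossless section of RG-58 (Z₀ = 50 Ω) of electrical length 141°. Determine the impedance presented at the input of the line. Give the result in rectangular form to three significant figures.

tan(βl) = tan(141°) = -0.81
Z_in = Z_0·(Z_L + jZ_0·tanβl)/(Z_0 + jZ_L·tanβl)
     = 50·(11.7 − j51.8)/(40.8 − j9.47)

Z_in ≈ 27.5 − j57 Ω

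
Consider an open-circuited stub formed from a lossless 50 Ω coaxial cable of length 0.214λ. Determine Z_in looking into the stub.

βl = 2π × 0.214 = 77°
tan(βl) = 4.35
For an open-circuited stub, Z_in = −jZ_0·cot(βl) = −jZ_0/tan(βl)

Z_in ≈ −j11.5 Ω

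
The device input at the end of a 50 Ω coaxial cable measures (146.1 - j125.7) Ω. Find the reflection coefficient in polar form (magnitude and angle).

Γ ≈ 0.679 ∠ -19.9°

Γ = (Z_L − Z_0)/(Z_L + Z_0) = (96.1 − j125.7)/(196.1 − j125.7)
|Γ| = 158/233 = 0.679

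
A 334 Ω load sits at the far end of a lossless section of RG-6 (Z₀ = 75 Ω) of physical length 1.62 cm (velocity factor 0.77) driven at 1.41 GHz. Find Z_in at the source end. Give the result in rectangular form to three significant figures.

Z_in ≈ 45.3 − j90.6 Ω

λ = v/f = 0.77·c / 1.41 GHz = 0.164 m
βl = 2π·l/λ = 2π × 0.0989 = 35.6°
tan(βl) = tan(35.6°) = 0.716
Z_in = Z_0·(Z_L + jZ_0·tanβl)/(Z_0 + jZ_L·tanβl)
     = 75·(334 + j53.7)/(75 + j239)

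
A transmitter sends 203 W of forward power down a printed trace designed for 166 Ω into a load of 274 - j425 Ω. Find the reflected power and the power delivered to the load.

P_reflected ≈ 104 W; P_delivered ≈ 98.7 W

|Γ| = |(108 − j425)/(440 − j425)| = 0.717
|Γ|² = 0.514
P_refl = |Γ|²·P_inc = 104 W, P_del = (1 − |Γ|²)·P_inc = 98.7 W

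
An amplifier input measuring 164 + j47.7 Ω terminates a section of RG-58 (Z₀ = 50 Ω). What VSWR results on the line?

VSWR ≈ 3.58

Γ = (Z_L − Z_0)/(Z_L + Z_0) = (114 + j47.7)/(214 + j47.7)
|Γ| = 124/219 = 0.564
VSWR = (1 + |Γ|)/(1 − |Γ|) = 1.56/0.436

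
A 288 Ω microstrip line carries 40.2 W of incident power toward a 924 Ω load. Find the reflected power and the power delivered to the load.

Γ = (924 − 288)/(924 + 288) = 0.525
|Γ|² = 0.275
P_refl = |Γ|²·P_inc = 11.1 W, P_del = (1 − |Γ|²)·P_inc = 29.1 W

P_reflected ≈ 11.1 W; P_delivered ≈ 29.1 W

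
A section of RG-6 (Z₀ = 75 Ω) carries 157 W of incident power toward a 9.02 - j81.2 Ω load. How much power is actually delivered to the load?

P_delivered ≈ 31.1 W

|Γ| = |(-65.98 − j81.2)/(84.02 − j81.2)| = 0.895
|Γ|² = 0.802
P_refl = |Γ|²·P_inc = 126 W, P_del = (1 − |Γ|²)·P_inc = 31.1 W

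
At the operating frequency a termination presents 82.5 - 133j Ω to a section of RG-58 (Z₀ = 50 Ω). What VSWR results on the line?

VSWR ≈ 6.39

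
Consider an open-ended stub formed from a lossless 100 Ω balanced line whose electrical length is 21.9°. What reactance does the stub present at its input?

X_in ≈ -249 Ω (capacitive)

tan(βl) = 0.402
For an open-ended stub, Z_in = −jZ_0·cot(βl) = −jZ_0/tan(βl)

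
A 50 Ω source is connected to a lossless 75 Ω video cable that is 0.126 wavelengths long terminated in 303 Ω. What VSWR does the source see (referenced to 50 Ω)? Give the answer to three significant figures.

VSWR ≈ 4.4

βl = 2π × 0.126 = 45.4°
tan(βl) = 1.01
Z_in = Z_0·(Z_L + jZ_0·tanβl)/(Z_0 + jZ_L·tanβl) = 34.6 − j65.6 Ω
Γ_s = (Z_in − Z_s)/(Z_in + Z_s) = (-15.4 − j65.6)/(84.6 − j65.6), |Γ_s| = 0.629
VSWR = (1 + |Γ_s|)/(1 − |Γ_s|)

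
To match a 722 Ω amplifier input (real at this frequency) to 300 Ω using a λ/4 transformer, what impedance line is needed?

Z_qwt = √(Z_0·R_L) = √(300 × 722) = √216600

Z_qwt ≈ 465 Ω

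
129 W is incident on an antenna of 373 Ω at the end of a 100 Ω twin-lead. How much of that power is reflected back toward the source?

Γ = (373 − 100)/(373 + 100) = 0.577
|Γ|² = 0.333
P_refl = |Γ|²·P_inc = 43 W, P_del = (1 − |Γ|²)·P_inc = 86 W

P_reflected ≈ 43 W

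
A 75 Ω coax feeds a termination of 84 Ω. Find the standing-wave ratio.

VSWR ≈ 1.12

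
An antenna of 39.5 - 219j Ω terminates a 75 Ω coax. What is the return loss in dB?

RL ≈ 0.937 dB

Γ = (-35.5 − j219)/(114.5 − j219), |Γ| = 0.898
RL = −20·log₁₀|Γ| = −20·log₁₀(0.898)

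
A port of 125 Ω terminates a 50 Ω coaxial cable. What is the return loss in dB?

RL ≈ 7.36 dB

Γ = (125 − 50)/(125 + 50) = 0.429
RL = −20·log₁₀|Γ| = −20·log₁₀(0.429)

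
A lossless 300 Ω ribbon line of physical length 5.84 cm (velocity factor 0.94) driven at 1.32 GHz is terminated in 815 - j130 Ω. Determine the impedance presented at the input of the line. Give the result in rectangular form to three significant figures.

λ = v/f = 0.94·c / 1.32 GHz = 0.214 m
βl = 2π·l/λ = 2π × 0.273 = 98.4°
tan(βl) = tan(98.4°) = -6.76
Z_in = Z_0·(Z_L + jZ_0·tanβl)/(Z_0 + jZ_L·tanβl)
     = 300·(815 − j2160)/(-579 − j5510)

Z_in ≈ 112 + j56.1 Ω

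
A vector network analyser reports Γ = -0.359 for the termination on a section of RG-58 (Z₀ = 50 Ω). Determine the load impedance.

Z_L = Z_0·(1 + Γ)/(1 − Γ) = 50·(0.641)/(1.36)

Z_L ≈ 23.6 Ω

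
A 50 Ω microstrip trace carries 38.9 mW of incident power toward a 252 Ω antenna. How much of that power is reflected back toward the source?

P_reflected ≈ 17.4 mW

Γ = (252 − 50)/(252 + 50) = 0.669
|Γ|² = 0.447
P_refl = |Γ|²·P_inc = 17.4 mW, P_del = (1 − |Γ|²)·P_inc = 21.5 mW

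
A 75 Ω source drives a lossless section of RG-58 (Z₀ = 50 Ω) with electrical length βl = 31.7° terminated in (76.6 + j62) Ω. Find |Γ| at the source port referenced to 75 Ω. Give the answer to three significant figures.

tan(βl) = 0.618
Z_in = Z_0·(Z_L + jZ_0·tanβl)/(Z_0 + jZ_L·tanβl) = 111 − j53.4 Ω
Γ_s = (Z_in − Z_s)/(Z_in + Z_s) = (36.4 − j53.4)/(186 − j53.4), |Γ_s| = 0.333

|Γ| ≈ 0.333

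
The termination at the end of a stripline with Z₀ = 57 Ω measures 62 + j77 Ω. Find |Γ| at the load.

|Γ| ≈ 0.544

Γ = (Z_L − Z_0)/(Z_L + Z_0) = (5 + j77)/(119 + j77)
|Γ| = 77.2/142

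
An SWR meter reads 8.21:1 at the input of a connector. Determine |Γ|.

|Γ| ≈ 0.783

|Γ| = (S − 1)/(S + 1) = (8.21 − 1)/(8.21 + 1) = 7.21/9.21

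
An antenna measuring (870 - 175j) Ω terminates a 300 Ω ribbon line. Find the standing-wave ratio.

Γ = (Z_L − Z_0)/(Z_L + Z_0) = (570 − j175)/(1170 − j175)
|Γ| = 596/1180 = 0.504
VSWR = (1 + |Γ|)/(1 − |Γ|) = 1.5/0.496

VSWR ≈ 3.03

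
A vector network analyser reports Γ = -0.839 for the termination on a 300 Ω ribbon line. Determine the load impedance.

Z_L = Z_0·(1 + Γ)/(1 − Γ) = 300·(0.161)/(1.84)

Z_L ≈ 26.3 Ω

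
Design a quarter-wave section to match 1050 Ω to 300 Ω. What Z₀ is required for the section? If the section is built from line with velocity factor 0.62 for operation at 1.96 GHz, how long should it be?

Z_qwt = √(Z_0·R_L) = √(300 × 1050) = √315000
λ = 0.62·c/f = 0.0949 m, so l = λ/4 = 0.0237 m

Z_qwt ≈ 561 Ω; length ≈ 2.37 cm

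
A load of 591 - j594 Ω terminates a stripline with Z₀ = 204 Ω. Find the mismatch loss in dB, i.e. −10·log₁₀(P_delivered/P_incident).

mismatch loss ≈ 3.1 dB

Γ = (387 − j594)/(795 − j594), |Γ| = 0.714
|Γ|² = 0.51, so P_del/P_inc = 1 − |Γ|² = 0.49
ML = −10·log₁₀(1 − |Γ|²)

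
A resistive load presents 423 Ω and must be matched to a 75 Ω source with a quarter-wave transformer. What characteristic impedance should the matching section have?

Z_qwt = √(Z_0·R_L) = √(75 × 423) = √31720

Z_qwt ≈ 178 Ω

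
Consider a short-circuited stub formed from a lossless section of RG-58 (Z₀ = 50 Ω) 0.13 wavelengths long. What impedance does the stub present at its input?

βl = 2π × 0.13 = 46.8°
tan(βl) = 1.06
For a short-circuited stub, Z_in = jZ_0·tan(βl)

Z_in ≈ +j53.2 Ω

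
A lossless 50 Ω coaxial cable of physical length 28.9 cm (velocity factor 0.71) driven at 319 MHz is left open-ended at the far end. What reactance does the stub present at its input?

λ = v/f = 0.71·c / 319 MHz = 0.668 m
βl = 2π·l/λ = 2π × 0.433 = 156°
tan(βl) = -0.449
For an open-ended stub, Z_in = −jZ_0·cot(βl) = −jZ_0/tan(βl)

X_in ≈ 111 Ω (inductive)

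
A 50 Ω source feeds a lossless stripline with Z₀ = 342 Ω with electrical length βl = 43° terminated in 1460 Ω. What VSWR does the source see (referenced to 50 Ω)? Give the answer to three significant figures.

VSWR ≈ 16.6

tan(βl) = 0.933
Z_in = Z_0·(Z_L + jZ_0·tanβl)/(Z_0 + jZ_L·tanβl) = 162 − j326 Ω
Γ_s = (Z_in − Z_s)/(Z_in + Z_s) = (112 − j326)/(212 − j326), |Γ_s| = 0.886
VSWR = (1 + |Γ_s|)/(1 − |Γ_s|)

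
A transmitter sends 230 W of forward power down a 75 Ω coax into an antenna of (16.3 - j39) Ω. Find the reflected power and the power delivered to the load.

|Γ| = |(-58.7 − j39)/(91.3 − j39)| = 0.71
|Γ|² = 0.504
P_refl = |Γ|²·P_inc = 116 W, P_del = (1 − |Γ|²)·P_inc = 114 W

P_reflected ≈ 116 W; P_delivered ≈ 114 W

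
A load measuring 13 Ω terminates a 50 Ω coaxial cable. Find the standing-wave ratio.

VSWR ≈ 3.85

Γ = (13 − 50)/(13 + 50) = -0.587
VSWR = (1 + 0.587)/(1 − 0.587)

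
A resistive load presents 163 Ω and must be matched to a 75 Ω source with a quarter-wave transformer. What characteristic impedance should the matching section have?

Z_qwt ≈ 111 Ω

Z_qwt = √(Z_0·R_L) = √(75 × 163) = √12220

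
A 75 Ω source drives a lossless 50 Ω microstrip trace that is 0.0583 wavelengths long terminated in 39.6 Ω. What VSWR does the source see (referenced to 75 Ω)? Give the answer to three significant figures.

βl = 2π × 0.0583 = 21°
tan(βl) = 0.384
Z_in = Z_0·(Z_L + jZ_0·tanβl)/(Z_0 + jZ_L·tanβl) = 41.6 + j6.55 Ω
Γ_s = (Z_in − Z_s)/(Z_in + Z_s) = (-33.4 + j6.55)/(117 + j6.55), |Γ_s| = 0.292
VSWR = (1 + |Γ_s|)/(1 − |Γ_s|)

VSWR ≈ 1.82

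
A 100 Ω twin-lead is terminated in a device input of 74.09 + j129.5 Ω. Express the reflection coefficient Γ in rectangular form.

Γ ≈ 0.26 + j0.55

Γ = (Z_L − Z_0)/(Z_L + Z_0) = (-25.91 + j129.5)/(174.1 + j129.5)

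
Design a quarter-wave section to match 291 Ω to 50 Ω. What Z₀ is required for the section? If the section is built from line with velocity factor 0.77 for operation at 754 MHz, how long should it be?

Z_qwt ≈ 121 Ω; length ≈ 7.66 cm

Z_qwt = √(Z_0·R_L) = √(50 × 291) = √14550
λ = 0.77·c/f = 0.306 m, so l = λ/4 = 0.0766 m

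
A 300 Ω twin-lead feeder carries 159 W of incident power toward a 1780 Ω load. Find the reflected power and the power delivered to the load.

Γ = (1780 − 300)/(1780 + 300) = 0.712
|Γ|² = 0.506
P_refl = |Γ|²·P_inc = 80.5 W, P_del = (1 − |Γ|²)·P_inc = 78.5 W

P_reflected ≈ 80.5 W; P_delivered ≈ 78.5 W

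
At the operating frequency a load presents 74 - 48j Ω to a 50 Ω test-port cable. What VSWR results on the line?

VSWR ≈ 2.35

Γ = (Z_L − Z_0)/(Z_L + Z_0) = (24 − j48)/(124 − j48)
|Γ| = 53.7/133 = 0.404
VSWR = (1 + |Γ|)/(1 − |Γ|) = 1.4/0.596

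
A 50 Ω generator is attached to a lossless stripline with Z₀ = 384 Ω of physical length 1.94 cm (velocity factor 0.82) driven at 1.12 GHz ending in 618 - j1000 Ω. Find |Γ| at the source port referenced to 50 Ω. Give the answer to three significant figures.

|Γ| ≈ 0.916

λ = v/f = 0.82·c / 1.12 GHz = 0.22 m
βl = 2π·l/λ = 2π × 0.0883 = 31.8°
tan(βl) = 0.62
Z_in = Z_0·(Z_L + jZ_0·tanβl)/(Z_0 + jZ_L·tanβl) = 109 − j333 Ω
Γ_s = (Z_in − Z_s)/(Z_in + Z_s) = (59.2 − j333)/(159 − j333), |Γ_s| = 0.916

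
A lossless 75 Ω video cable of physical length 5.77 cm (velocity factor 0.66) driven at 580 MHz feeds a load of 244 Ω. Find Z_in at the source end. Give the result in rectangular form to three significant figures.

Z_in ≈ 29.4 − j36.8 Ω

λ = v/f = 0.66·c / 580 MHz = 0.341 m
βl = 2π·l/λ = 2π × 0.169 = 60.8°
tan(βl) = tan(60.8°) = 1.79
Z_in = Z_0·(Z_L + jZ_0·tanβl)/(Z_0 + jZ_L·tanβl)
     = 75·(244 + j134)/(75 + j437)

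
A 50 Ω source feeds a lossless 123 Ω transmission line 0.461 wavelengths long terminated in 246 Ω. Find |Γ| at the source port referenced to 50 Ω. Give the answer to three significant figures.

|Γ| ≈ 0.651

βl = 2π × 0.461 = 166°
tan(βl) = -0.25
Z_in = Z_0·(Z_L + jZ_0·tanβl)/(Z_0 + jZ_L·tanβl) = 209 + j73.8 Ω
Γ_s = (Z_in − Z_s)/(Z_in + Z_s) = (159 + j73.8)/(259 + j73.8), |Γ_s| = 0.651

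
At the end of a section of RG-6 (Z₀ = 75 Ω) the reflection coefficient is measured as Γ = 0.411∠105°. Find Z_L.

Z_L ≈ 45.1 + j43.1 Ω

Z_L = Z_0·(1 + Γ)/(1 − Γ) = 75·(0.894 + j0.397)/(1.11 − j0.397)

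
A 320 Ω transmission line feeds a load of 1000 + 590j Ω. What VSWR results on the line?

VSWR ≈ 4.3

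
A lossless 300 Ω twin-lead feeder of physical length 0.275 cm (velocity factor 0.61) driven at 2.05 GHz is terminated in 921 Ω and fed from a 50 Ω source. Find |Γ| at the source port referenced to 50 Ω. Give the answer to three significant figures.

|Γ| ≈ 0.894

λ = v/f = 0.61·c / 2.05 GHz = 0.0893 m
βl = 2π·l/λ = 2π × 0.0308 = 11.1°
tan(βl) = 0.196
Z_in = Z_0·(Z_L + jZ_0·tanβl)/(Z_0 + jZ_L·tanβl) = 702 − j364 Ω
Γ_s = (Z_in − Z_s)/(Z_in + Z_s) = (652 − j364)/(752 − j364), |Γ_s| = 0.894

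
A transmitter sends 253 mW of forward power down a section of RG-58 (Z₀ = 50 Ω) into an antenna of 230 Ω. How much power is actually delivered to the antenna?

P_delivered ≈ 148 mW

Γ = (230 − 50)/(230 + 50) = 0.643
|Γ|² = 0.413
P_refl = |Γ|²·P_inc = 105 mW, P_del = (1 − |Γ|²)·P_inc = 148 mW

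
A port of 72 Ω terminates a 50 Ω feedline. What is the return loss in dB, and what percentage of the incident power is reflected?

RL ≈ 14.9 dB; 3.25% of incident power reflected

Γ = (72 − 50)/(72 + 50) = 0.18
RL = −20·log₁₀(0.18) = 14.9 dB
P_refl/P_inc = |Γ|² = 0.0325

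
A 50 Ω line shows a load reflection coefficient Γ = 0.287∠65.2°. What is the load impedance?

Z_L ≈ 54.5 + j31 Ω

Z_L = Z_0·(1 + Γ)/(1 − Γ) = 50·(1.12 + j0.261)/(0.88 − j0.261)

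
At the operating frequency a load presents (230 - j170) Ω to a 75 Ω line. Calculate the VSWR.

Γ = (Z_L − Z_0)/(Z_L + Z_0) = (155 − j170)/(305 − j170)
|Γ| = 230/349 = 0.659
VSWR = (1 + |Γ|)/(1 − |Γ|) = 1.66/0.341

VSWR ≈ 4.86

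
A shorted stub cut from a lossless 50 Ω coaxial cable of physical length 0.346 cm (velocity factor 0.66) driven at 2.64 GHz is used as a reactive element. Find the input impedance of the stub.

λ = v/f = 0.66·c / 2.64 GHz = 0.075 m
βl = 2π·l/λ = 2π × 0.0461 = 16.6°
tan(βl) = 0.298
For a shorted stub, Z_in = jZ_0·tan(βl)

Z_in ≈ +j14.9 Ω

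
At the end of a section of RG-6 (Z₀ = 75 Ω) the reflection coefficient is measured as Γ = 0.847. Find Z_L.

Z_L ≈ 905 Ω

Z_L = Z_0·(1 + Γ)/(1 − Γ) = 75·(1.85)/(0.153)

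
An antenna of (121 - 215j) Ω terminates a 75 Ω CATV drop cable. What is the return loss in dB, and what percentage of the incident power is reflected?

RL ≈ 2.43 dB; 57.1% of incident power reflected

Γ = (46 − j215)/(196 − j215), |Γ| = 0.756
RL = −20·log₁₀(0.756) = 2.43 dB
P_refl/P_inc = |Γ|² = 0.571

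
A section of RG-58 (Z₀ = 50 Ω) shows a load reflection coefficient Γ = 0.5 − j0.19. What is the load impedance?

Z_L ≈ 125 − j66.4 Ω

Z_L = Z_0·(1 + Γ)/(1 − Γ) = 50·(1.5 − j0.19)/(0.5 + j0.19)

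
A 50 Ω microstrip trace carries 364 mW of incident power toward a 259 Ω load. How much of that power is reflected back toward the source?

Γ = (259 − 50)/(259 + 50) = 0.676
|Γ|² = 0.457
P_refl = |Γ|²·P_inc = 167 mW, P_del = (1 − |Γ|²)·P_inc = 197 mW

P_reflected ≈ 167 mW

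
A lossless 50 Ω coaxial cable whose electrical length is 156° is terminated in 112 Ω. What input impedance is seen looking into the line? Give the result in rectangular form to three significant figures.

Z_in ≈ 67.3 + j44.8 Ω

tan(βl) = tan(156°) = -0.445
Z_in = Z_0·(Z_L + jZ_0·tanβl)/(Z_0 + jZ_L·tanβl)
     = 50·(112 − j22.3)/(50 − j49.9)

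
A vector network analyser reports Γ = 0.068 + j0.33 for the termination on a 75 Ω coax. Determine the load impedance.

Z_L ≈ 68 + j50.6 Ω

Z_L = Z_0·(1 + Γ)/(1 − Γ) = 75·(1.07 + j0.33)/(0.932 − j0.33)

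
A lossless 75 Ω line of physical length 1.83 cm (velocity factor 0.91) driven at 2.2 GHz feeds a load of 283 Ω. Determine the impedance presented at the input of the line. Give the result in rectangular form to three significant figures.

Z_in ≈ 29.9 − j50.4 Ω

λ = v/f = 0.91·c / 2.2 GHz = 0.124 m
βl = 2π·l/λ = 2π × 0.147 = 53.1°
tan(βl) = tan(53.1°) = 1.33
Z_in = Z_0·(Z_L + jZ_0·tanβl)/(Z_0 + jZ_L·tanβl)
     = 75·(283 + j99.9)/(75 + j377)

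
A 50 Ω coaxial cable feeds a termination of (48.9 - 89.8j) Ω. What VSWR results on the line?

VSWR ≈ 5.1

Γ = (Z_L − Z_0)/(Z_L + Z_0) = (-1.1 − j89.8)/(98.9 − j89.8)
|Γ| = 89.8/134 = 0.672
VSWR = (1 + |Γ|)/(1 − |Γ|) = 1.67/0.328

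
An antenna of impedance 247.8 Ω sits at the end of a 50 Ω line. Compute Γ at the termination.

Γ = (Z_L − Z_0)/(Z_L + Z_0) = (247.8 − 50)/(247.8 + 50) = 197.8/297.8

Γ = 0.664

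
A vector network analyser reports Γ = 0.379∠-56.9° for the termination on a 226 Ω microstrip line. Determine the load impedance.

Z_L ≈ 265 − j197 Ω

Z_L = Z_0·(1 + Γ)/(1 − Γ) = 226·(1.21 − j0.317)/(0.793 + j0.317)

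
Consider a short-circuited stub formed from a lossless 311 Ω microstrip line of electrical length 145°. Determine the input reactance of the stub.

tan(βl) = -0.7
For a short-circuited stub, Z_in = jZ_0·tan(βl)

X_in ≈ -218 Ω (capacitive)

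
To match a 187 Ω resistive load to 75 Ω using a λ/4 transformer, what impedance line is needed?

Z_qwt ≈ 118 Ω

Z_qwt = √(Z_0·R_L) = √(75 × 187) = √14020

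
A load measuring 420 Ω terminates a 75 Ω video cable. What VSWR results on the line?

VSWR ≈ 5.6

Γ = (420 − 75)/(420 + 75) = 0.697
VSWR = (1 + 0.697)/(1 − 0.697)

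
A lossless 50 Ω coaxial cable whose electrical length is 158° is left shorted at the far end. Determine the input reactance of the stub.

X_in ≈ -20.2 Ω (capacitive)

tan(βl) = -0.404
For a shorted stub, Z_in = jZ_0·tan(βl)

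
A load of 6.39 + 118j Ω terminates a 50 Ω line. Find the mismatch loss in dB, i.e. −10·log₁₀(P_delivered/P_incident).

mismatch loss ≈ 11.3 dB

Γ = (-43.61 + j118)/(56.39 + j118), |Γ| = 0.962
|Γ|² = 0.925, so P_del/P_inc = 1 − |Γ|² = 0.0747
ML = −10·log₁₀(1 − |Γ|²)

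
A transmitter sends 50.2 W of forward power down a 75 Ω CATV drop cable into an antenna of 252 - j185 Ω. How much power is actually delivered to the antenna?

|Γ| = |(177 − j185)/(327 − j185)| = 0.681
|Γ|² = 0.464
P_refl = |Γ|²·P_inc = 23.3 W, P_del = (1 − |Γ|²)·P_inc = 26.9 W

P_delivered ≈ 26.9 W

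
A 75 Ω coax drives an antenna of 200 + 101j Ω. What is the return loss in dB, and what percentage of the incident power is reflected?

RL ≈ 5.22 dB; 30.1% of incident power reflected

Γ = (125 + j101)/(275 + j101), |Γ| = 0.549
RL = −20·log₁₀(0.549) = 5.22 dB
P_refl/P_inc = |Γ|² = 0.301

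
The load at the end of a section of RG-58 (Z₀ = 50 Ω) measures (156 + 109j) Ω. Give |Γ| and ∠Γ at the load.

Γ = (Z_L − Z_0)/(Z_L + Z_0) = (106 + j109)/(206 + j109)
|Γ| = 152/233 = 0.652

Γ ≈ 0.652 ∠ 17.9°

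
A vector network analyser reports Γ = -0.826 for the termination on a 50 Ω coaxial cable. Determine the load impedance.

Z_L ≈ 4.76 Ω

Z_L = Z_0·(1 + Γ)/(1 − Γ) = 50·(0.174)/(1.83)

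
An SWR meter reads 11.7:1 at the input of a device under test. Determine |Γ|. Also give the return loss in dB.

|Γ| = (S − 1)/(S + 1) = (11.7 − 1)/(11.7 + 1) = 10.7/12.7
RL = −20·log₁₀|Γ| = −20·log₁₀(0.843)

|Γ| ≈ 0.843; return loss ≈ 1.49 dB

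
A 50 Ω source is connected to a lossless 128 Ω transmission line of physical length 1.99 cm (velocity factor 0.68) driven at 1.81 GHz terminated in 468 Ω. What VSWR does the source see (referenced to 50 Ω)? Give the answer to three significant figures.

λ = v/f = 0.68·c / 1.81 GHz = 0.113 m
βl = 2π·l/λ = 2π × 0.177 = 63.6°
tan(βl) = 2.01
Z_in = Z_0·(Z_L + jZ_0·tanβl)/(Z_0 + jZ_L·tanβl) = 42.9 − j57.8 Ω
Γ_s = (Z_in − Z_s)/(Z_in + Z_s) = (-7.13 − j57.8)/(92.9 − j57.8), |Γ_s| = 0.532
VSWR = (1 + |Γ_s|)/(1 − |Γ_s|)

VSWR ≈ 3.28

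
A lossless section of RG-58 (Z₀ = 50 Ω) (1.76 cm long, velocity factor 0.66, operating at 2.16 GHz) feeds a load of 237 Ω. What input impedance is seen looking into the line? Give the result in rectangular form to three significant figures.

λ = v/f = 0.66·c / 2.16 GHz = 0.0917 m
βl = 2π·l/λ = 2π × 0.192 = 69.1°
tan(βl) = tan(69.1°) = 2.62
Z_in = Z_0·(Z_L + jZ_0·tanβl)/(Z_0 + jZ_L·tanβl)
     = 50·(237 + j131)/(50 + j621)

Z_in ≈ 12 − j18.1 Ω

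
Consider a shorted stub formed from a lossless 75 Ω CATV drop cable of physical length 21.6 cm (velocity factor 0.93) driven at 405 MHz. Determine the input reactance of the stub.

λ = v/f = 0.93·c / 405 MHz = 0.689 m
βl = 2π·l/λ = 2π × 0.314 = 113°
tan(βl) = -2.37
For a shorted stub, Z_in = jZ_0·tan(βl)

X_in ≈ -178 Ω (capacitive)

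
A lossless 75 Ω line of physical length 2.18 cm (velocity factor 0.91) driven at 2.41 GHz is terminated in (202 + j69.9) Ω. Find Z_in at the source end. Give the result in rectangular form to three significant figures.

Z_in ≈ 30.5 − j34.6 Ω

λ = v/f = 0.91·c / 2.41 GHz = 0.113 m
βl = 2π·l/λ = 2π × 0.192 = 69.3°
tan(βl) = tan(69.3°) = 2.64
Z_in = Z_0·(Z_L + jZ_0·tanβl)/(Z_0 + jZ_L·tanβl)
     = 75·(202 + j268)/(-110 + j534)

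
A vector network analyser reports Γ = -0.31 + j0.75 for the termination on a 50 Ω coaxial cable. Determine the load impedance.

Z_L ≈ 7.49 + j32.9 Ω

Z_L = Z_0·(1 + Γ)/(1 − Γ) = 50·(0.69 + j0.75)/(1.31 − j0.75)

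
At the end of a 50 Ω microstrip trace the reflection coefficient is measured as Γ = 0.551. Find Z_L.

Z_L = Z_0·(1 + Γ)/(1 − Γ) = 50·(1.55)/(0.449)

Z_L ≈ 173 Ω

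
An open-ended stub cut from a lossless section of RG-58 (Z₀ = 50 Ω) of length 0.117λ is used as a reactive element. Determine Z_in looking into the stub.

Z_in ≈ −j55.3 Ω

βl = 2π × 0.117 = 42.1°
tan(βl) = 0.904
For an open-ended stub, Z_in = −jZ_0·cot(βl) = −jZ_0/tan(βl)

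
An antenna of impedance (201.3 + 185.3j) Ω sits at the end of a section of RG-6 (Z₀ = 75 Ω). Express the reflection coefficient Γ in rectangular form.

Γ = (Z_L − Z_0)/(Z_L + Z_0) = (126.3 + j185.3)/(276.3 + j185.3)

Γ ≈ 0.626 + j0.251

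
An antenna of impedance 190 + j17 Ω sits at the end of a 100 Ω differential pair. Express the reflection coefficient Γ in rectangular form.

Γ = (Z_L − Z_0)/(Z_L + Z_0) = (90 + j17)/(290 + j17)

Γ ≈ 0.313 + j0.0403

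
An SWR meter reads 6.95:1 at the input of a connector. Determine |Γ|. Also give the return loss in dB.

|Γ| ≈ 0.748; return loss ≈ 2.52 dB

|Γ| = (S − 1)/(S + 1) = (6.95 − 1)/(6.95 + 1) = 5.95/7.95
RL = −20·log₁₀|Γ| = −20·log₁₀(0.748)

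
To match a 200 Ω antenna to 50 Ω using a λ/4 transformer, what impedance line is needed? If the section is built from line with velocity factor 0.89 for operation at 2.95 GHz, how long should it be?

Z_qwt ≈ 100 Ω; length ≈ 2.26 cm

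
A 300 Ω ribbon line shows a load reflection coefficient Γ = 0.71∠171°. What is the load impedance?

Z_L ≈ 51.2 + j22.9 Ω

Z_L = Z_0·(1 + Γ)/(1 − Γ) = 300·(0.299 + j0.111)/(1.7 − j0.111)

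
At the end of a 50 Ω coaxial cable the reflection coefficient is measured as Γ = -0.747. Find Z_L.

Z_L = Z_0·(1 + Γ)/(1 − Γ) = 50·(0.253)/(1.75)

Z_L ≈ 7.24 Ω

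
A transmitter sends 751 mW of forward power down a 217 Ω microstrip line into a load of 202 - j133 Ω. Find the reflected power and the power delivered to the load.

|Γ| = |(-15 − j133)/(419 − j133)| = 0.304
|Γ|² = 0.0927
P_refl = |Γ|²·P_inc = 69.6 mW, P_del = (1 − |Γ|²)·P_inc = 681 mW

P_reflected ≈ 69.6 mW; P_delivered ≈ 681 mW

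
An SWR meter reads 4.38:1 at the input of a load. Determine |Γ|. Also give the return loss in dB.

|Γ| = (S − 1)/(S + 1) = (4.38 − 1)/(4.38 + 1) = 3.38/5.38
RL = −20·log₁₀|Γ| = −20·log₁₀(0.628)

|Γ| ≈ 0.628; return loss ≈ 4.04 dB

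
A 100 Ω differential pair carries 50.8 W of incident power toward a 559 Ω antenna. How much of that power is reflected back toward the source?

Γ = (559 − 100)/(559 + 100) = 0.697
|Γ|² = 0.485
P_refl = |Γ|²·P_inc = 24.6 W, P_del = (1 − |Γ|²)·P_inc = 26.2 W

P_reflected ≈ 24.6 W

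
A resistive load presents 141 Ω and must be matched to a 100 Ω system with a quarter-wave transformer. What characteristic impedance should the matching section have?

Z_qwt = √(Z_0·R_L) = √(100 × 141) = √14100

Z_qwt ≈ 119 Ω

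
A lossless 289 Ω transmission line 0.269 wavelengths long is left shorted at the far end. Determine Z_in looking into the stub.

βl = 2π × 0.269 = 96.8°
tan(βl) = -8.34
For a shorted stub, Z_in = jZ_0·tan(βl)

Z_in ≈ −j2410 Ω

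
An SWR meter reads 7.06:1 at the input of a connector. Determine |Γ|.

|Γ| = (S − 1)/(S + 1) = (7.06 − 1)/(7.06 + 1) = 6.06/8.06

|Γ| ≈ 0.752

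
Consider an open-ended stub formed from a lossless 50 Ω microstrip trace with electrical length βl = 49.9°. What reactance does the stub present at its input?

X_in ≈ -42.1 Ω (capacitive)

tan(βl) = 1.19
For an open-ended stub, Z_in = −jZ_0·cot(βl) = −jZ_0/tan(βl)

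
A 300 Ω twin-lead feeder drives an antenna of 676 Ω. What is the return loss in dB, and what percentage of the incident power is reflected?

RL ≈ 8.29 dB; 14.8% of incident power reflected

Γ = (676 − 300)/(676 + 300) = 0.385
RL = −20·log₁₀(0.385) = 8.29 dB
P_refl/P_inc = |Γ|² = 0.148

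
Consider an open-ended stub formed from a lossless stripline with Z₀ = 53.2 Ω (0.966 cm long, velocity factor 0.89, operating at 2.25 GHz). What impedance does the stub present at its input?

λ = v/f = 0.89·c / 2.25 GHz = 0.119 m
βl = 2π·l/λ = 2π × 0.0814 = 29.3°
tan(βl) = 0.561
For an open-ended stub, Z_in = −jZ_0·cot(βl) = −jZ_0/tan(βl)

Z_in ≈ −j94.8 Ω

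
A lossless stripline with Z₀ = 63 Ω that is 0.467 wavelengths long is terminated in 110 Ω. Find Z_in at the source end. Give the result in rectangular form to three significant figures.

βl = 2π × 0.467 = 168°
tan(βl) = tan(168°) = -0.21
Z_in = Z_0·(Z_L + jZ_0·tanβl)/(Z_0 + jZ_L·tanβl)
     = 63·(110 − j13.3)/(63 − j23.1)

Z_in ≈ 101 + j23.9 Ω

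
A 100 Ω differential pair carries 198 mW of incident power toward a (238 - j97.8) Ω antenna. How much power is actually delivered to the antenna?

|Γ| = |(138 − j97.8)/(338 − j97.8)| = 0.481
|Γ|² = 0.231
P_refl = |Γ|²·P_inc = 45.8 mW, P_del = (1 − |Γ|²)·P_inc = 152 mW

P_delivered ≈ 152 mW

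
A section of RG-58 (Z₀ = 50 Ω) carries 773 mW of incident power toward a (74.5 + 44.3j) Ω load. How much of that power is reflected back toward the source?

|Γ| = |(24.5 + j44.3)/(124.5 + j44.3)| = 0.383
|Γ|² = 0.147
P_refl = |Γ|²·P_inc = 113 mW, P_del = (1 − |Γ|²)·P_inc = 660 mW

P_reflected ≈ 113 mW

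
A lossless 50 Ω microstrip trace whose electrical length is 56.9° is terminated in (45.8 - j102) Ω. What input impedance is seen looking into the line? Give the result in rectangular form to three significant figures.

tan(βl) = tan(56.9°) = 1.53
Z_in = Z_0·(Z_L + jZ_0·tanβl)/(Z_0 + jZ_L·tanβl)
     = 50·(45.8 − j25.3)/(206 + j70.3)

Z_in ≈ 8.07 − j8.87 Ω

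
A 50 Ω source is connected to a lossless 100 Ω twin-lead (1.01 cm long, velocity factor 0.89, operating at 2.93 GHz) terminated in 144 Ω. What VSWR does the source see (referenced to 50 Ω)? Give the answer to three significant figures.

VSWR ≈ 2.34

λ = v/f = 0.89·c / 2.93 GHz = 0.0911 m
βl = 2π·l/λ = 2π × 0.111 = 39.9°
tan(βl) = 0.836
Z_in = Z_0·(Z_L + jZ_0·tanβl)/(Z_0 + jZ_L·tanβl) = 99.9 − j36.6 Ω
Γ_s = (Z_in − Z_s)/(Z_in + Z_s) = (49.9 − j36.6)/(150 − j36.6), |Γ_s| = 0.401
VSWR = (1 + |Γ_s|)/(1 − |Γ_s|)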